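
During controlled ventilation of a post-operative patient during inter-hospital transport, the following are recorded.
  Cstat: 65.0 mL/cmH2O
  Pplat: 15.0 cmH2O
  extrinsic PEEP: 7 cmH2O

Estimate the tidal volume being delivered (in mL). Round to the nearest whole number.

Vt = Cstat × (Pplat − PEEP) = 65.0 × (15.0 − 7) = 65.0 × 8.0 = 520.0 mL.

520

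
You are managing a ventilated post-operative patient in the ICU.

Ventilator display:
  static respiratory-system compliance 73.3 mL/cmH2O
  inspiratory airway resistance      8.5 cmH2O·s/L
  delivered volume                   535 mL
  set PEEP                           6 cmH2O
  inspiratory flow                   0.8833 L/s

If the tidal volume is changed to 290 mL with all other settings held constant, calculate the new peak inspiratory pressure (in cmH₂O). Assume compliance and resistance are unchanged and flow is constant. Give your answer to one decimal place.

PIP = Vt/C + R·V̇ + PEEP (constant-flow equation of motion).
Only the elastic term changes: ΔPIP = ΔVt / C = (290 − 535) / 73.3 = -3.342 cmH2O.
Original PIP = 535/73.3 + 8.5×0.8833 + 6 = 20.807 cmH2O; new PIP = 20.807 + (-3.342) = 17.465 cmH2O.

17.5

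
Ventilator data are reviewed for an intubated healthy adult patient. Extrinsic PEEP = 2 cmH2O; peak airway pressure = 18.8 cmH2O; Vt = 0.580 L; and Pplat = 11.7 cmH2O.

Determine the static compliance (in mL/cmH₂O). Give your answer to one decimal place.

59.8

Cstat = Vt / (Pplat − PEEP) = 580 / (11.7 − 2) = 580 / 9.7 = 59.794 mL/cmH2O.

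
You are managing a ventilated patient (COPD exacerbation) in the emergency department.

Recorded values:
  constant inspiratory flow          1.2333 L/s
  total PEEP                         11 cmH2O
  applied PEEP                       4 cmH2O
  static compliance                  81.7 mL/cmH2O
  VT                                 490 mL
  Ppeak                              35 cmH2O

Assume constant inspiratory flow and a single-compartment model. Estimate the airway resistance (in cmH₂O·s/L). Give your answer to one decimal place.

14.6

Total PEEP = 11 cmH2O (set 4 + intrinsic 7); this is the baseline alveolar pressure.
Equation of motion (constant flow): PIP = Vt/C + R·V̇ + PEEP.
R·V̇ = PIP − Vt/C − PEEP = 35 − 490/81.7 − 11 = 35 − 5.998 − 11 = 18.002 cmH2O.
R = 18.002 / 1.2333 = 14.597 cmH2O·s/L.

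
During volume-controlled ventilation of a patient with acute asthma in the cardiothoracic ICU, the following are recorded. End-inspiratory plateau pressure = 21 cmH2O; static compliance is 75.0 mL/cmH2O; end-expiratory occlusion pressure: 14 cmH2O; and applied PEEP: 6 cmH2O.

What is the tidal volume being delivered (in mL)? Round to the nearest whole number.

End-expiratory occlusion gives total PEEP = 14 cmH2O (intrinsic PEEP = 14 − 6 = 8). Use total PEEP for the elastic gradient.
Vt = Cstat × (Pplat − PEEPtotal) = 75.0 × (21 − 14) = 75.0 × 7.0 = 525.0 mL.

525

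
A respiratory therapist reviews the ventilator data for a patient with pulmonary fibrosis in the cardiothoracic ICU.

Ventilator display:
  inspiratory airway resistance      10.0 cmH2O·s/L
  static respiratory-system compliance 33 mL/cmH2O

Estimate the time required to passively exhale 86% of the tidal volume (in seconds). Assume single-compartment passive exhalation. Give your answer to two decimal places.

τ = R × C = 10.0 × 33 mL/cmH2O = 10.0 × 0.033 L/cmH2O = 0.33 s.
Exhaled fraction f = 1 − e^(−t/τ) → t = −τ·ln(1 − f) = −0.33·ln(0.14) = 0.6488 s.

0.65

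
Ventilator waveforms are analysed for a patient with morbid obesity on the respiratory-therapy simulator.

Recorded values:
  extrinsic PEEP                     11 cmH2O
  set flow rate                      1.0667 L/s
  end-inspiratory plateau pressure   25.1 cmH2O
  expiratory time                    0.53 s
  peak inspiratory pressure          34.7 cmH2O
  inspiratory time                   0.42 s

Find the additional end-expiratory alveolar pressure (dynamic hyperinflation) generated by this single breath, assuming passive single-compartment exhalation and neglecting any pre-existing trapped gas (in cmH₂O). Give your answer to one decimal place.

2.2

Vt = flow × Ti = 1.0667 L/s × 0.42 s × 1000 mL/L = 448.01 mL.
R = (PIP − Pplat)/V̇ = (34.7 − 25.1) / 1.0667 = 9.6/1.0667 = 9.0 cmH2O·s/L.
C = Vt/(Pplat − PEEP) = 448.01 / (25.1 − 11) = 448.01/14.1 = 31.774 mL/cmH2O.
τ = R × C = 9.0 × 0.03177 L/cmH2O = 0.2859 s.
Fraction remaining = e^(−Te/τ) = e^(−0.53/0.2859) = 0.1566; trapped volume = 448.01 × 0.1566 = 70.158 mL.
Additional alveolar pressure from trapping ≈ V_trapped / C = 70.158 / 31.774 = 2.208 cmH2O.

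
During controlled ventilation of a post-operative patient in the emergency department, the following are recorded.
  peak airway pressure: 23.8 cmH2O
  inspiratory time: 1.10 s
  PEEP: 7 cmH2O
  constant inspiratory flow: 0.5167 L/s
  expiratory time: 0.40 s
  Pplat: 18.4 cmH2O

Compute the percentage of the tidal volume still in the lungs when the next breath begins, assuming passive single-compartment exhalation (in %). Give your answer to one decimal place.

46.4

Vt = flow × Ti = 0.5167 L/s × 1.10 s × 1000 mL/L = 568.37 mL.
R = (PIP − Pplat)/V̇ = (23.8 − 18.4) / 0.5167 = 5.4/0.5167 = 10.451 cmH2O·s/L.
C = Vt/(Pplat − PEEP) = 568.37 / (18.4 − 7) = 568.37/11.4 = 49.857 mL/cmH2O.
τ = R × C = 10.451 × 0.04986 L/cmH2O = 0.5211 s.
Fraction remaining at end-expiration = e^(−Te/τ) = e^(−0.40/0.5211) = 0.4641 → 46.41%.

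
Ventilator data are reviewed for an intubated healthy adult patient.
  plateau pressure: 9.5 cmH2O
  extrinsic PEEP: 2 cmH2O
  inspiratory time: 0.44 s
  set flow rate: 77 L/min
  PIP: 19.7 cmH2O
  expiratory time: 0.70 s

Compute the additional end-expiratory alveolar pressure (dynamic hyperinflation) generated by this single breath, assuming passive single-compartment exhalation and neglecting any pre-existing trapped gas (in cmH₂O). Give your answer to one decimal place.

2.3

Flow: 77 L/min ÷ 60 = 1.2833 L/s.
Vt = flow × Ti = 1.2833 L/s × 0.44 s × 1000 mL/L = 564.65 mL.
R = (PIP − Pplat)/V̇ = (19.7 − 9.5) / 1.2833 = 10.2/1.2833 = 7.948 cmH2O·s/L.
C = Vt/(Pplat − PEEP) = 564.65 / (9.5 − 2) = 564.65/7.5 = 75.287 mL/cmH2O.
τ = R × C = 7.948 × 0.07529 L/cmH2O = 0.5984 s.
Fraction remaining = e^(−Te/τ) = e^(−0.70/0.5984) = 0.3104; trapped volume = 564.65 × 0.3104 = 175.27 mL.
Additional alveolar pressure from trapping ≈ V_trapped / C = 175.27 / 75.287 = 2.328 cmH2O.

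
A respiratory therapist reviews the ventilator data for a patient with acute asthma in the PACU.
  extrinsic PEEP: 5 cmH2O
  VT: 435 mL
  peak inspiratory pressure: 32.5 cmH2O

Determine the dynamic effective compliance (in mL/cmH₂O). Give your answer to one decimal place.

Dynamic compliance = Vt / (PIP − PEEP) = 435 / (32.5 − 5) = 435 / 27.5 = 15.818 mL/cmH2O.

15.8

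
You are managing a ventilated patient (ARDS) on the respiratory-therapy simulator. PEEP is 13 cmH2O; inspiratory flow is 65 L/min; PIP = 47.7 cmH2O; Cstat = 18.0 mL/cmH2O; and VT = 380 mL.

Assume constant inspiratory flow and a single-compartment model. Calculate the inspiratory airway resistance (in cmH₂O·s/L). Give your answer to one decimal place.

Flow: 65 L/min ÷ 60 = 1.0833 L/s.
Equation of motion (constant flow): PIP = Vt/C + R·V̇ + PEEP.
R·V̇ = PIP − Vt/C − PEEP = 47.7 − 380/18.0 − 13 = 47.7 − 21.111 − 13 = 13.589 cmH2O.
R = 13.589 / 1.0833 = 12.544 cmH2O·s/L.

12.5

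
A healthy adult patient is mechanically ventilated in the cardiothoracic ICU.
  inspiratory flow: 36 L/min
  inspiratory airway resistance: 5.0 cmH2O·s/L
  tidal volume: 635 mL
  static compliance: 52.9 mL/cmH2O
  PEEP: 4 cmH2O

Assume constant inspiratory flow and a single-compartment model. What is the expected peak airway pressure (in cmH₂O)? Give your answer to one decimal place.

Flow: 36 L/min ÷ 60 = 0.6 L/s.
Equation of motion (constant flow): PIP = Vt/C + R·V̇ + PEEP.
PIP = 635/52.9 + 5.0×0.6 + 4 = 12.004 + 3.0 + 4 = 19.004 cmH2O.

19.0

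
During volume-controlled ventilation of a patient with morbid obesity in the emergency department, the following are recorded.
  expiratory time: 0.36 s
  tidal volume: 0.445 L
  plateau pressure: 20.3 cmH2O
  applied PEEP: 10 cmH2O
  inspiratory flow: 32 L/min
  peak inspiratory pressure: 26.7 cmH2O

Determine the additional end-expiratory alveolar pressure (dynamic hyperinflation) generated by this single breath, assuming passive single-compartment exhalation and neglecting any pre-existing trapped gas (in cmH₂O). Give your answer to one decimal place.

5.1

Flow: 32 L/min ÷ 60 = 0.5333 L/s.
R = (PIP − Pplat)/V̇ = (26.7 − 20.3) / 0.5333 = 6.4/0.5333 = 12.001 cmH2O·s/L.
C = Vt/(Pplat − PEEP) = 445.0 / (20.3 − 10) = 445.0/10.3 = 43.204 mL/cmH2O.
τ = R × C = 12.001 × 0.0432 L/cmH2O = 0.5184 s.
Fraction remaining = e^(−Te/τ) = e^(−0.36/0.5184) = 0.4994; trapped volume = 445.0 × 0.4994 = 222.23 mL.
Additional alveolar pressure from trapping ≈ V_trapped / C = 222.23 / 43.204 = 5.144 cmH2O.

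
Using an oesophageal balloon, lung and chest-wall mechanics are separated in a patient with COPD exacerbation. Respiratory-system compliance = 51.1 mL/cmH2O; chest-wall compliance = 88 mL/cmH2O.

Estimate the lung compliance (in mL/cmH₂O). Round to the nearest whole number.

122

1/CL = 1/Crs − 1/Ccw.
1/CL = 1/51.1 − 1/88 = 0.008206.
CL = 121.86 mL/cmH2O.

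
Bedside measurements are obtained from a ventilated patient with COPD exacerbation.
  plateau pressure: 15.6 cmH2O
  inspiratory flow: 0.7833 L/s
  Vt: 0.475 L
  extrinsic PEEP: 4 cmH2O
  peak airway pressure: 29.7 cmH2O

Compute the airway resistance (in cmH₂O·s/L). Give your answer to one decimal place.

18.0

Raw = (PIP − Pplat) / flow = (29.7 − 15.6) / 0.7833 = 14.1 / 0.7833 = 18.001 cmH2O·s/L.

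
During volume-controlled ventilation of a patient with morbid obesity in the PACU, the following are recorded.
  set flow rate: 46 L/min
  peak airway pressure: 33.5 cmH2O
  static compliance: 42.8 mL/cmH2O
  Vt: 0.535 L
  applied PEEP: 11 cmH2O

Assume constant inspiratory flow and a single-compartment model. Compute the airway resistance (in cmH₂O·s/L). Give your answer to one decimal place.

Flow: 46 L/min ÷ 60 = 0.7667 L/s.
Equation of motion (constant flow): PIP = Vt/C + R·V̇ + PEEP.
R·V̇ = PIP − Vt/C − PEEP = 33.5 − 535/42.8 − 11 = 33.5 − 12.5 − 11 = 10.0 cmH2O.
R = 10.0 / 0.7667 = 13.043 cmH2O·s/L.

13.0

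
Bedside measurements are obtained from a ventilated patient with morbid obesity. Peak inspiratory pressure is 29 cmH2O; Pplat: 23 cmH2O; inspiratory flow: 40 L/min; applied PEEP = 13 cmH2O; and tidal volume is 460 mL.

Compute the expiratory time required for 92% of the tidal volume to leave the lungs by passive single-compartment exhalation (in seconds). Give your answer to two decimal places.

1.05

Flow: 40 L/min ÷ 60 = 0.6667 L/s.
R = (PIP − Pplat)/V̇ = (29 − 23) / 0.6667 = 6.0/0.6667 = 9.0 cmH2O·s/L.
C = Vt/(Pplat − PEEP) = 460.0 / (23 − 13) = 460.0/10.0 = 46.0 mL/cmH2O.
τ = R × C = 9.0 × 0.046 L/cmH2O = 0.414 s.
t = −τ·ln(1 − 0.92) = −0.414·ln(0.08) = 1.046 s.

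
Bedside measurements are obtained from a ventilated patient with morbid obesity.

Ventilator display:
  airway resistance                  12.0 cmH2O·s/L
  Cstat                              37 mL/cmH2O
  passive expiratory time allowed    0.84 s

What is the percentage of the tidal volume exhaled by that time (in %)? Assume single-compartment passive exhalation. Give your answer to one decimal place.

84.9

τ = R × C = 12.0 × 37 mL/cmH2O = 12.0 × 0.037 L/cmH2O = 0.444 s.
Passive exhalation: V(t)/V₀ = e^(−t/τ) = e^(−0.84/0.444) = 0.1508.
Fraction exhaled = 1 − 0.1508 = 0.8492 → 84.92%.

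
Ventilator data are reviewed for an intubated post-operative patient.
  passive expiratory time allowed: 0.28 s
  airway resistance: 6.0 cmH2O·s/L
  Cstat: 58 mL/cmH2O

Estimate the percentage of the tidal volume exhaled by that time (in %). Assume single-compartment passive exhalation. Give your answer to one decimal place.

55.3

τ = R × C = 6.0 × 58 mL/cmH2O = 6.0 × 0.058 L/cmH2O = 0.348 s.
Passive exhalation: V(t)/V₀ = e^(−t/τ) = e^(−0.28/0.348) = 0.4473.
Fraction exhaled = 1 − 0.4473 = 0.5527 → 55.27%.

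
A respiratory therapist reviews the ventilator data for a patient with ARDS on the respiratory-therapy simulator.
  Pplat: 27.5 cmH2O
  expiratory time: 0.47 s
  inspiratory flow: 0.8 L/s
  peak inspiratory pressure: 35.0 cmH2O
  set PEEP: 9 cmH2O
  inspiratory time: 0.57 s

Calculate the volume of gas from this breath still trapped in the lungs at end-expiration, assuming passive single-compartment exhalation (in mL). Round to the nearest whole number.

Vt = flow × Ti = 0.8 L/s × 0.57 s × 1000 mL/L = 456.0 mL.
R = (PIP − Pplat)/V̇ = (35.0 − 27.5) / 0.8 = 7.5/0.8 = 9.375 cmH2O·s/L.
C = Vt/(Pplat − PEEP) = 456.0 / (27.5 − 9) = 456.0/18.5 = 24.649 mL/cmH2O.
τ = R × C = 9.375 × 0.02465 L/cmH2O = 0.2311 s.
Fraction remaining = e^(−Te/τ) = e^(−0.47/0.2311) = 0.1308.
Trapped volume = 456.0 × 0.1308 = 59.645 mL.

60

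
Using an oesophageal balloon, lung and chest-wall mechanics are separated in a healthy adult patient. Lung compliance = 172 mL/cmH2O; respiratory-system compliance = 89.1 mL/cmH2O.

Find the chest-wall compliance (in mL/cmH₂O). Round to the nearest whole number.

1/Ccw = 1/Crs − 1/CL.
1/Ccw = 1/89.1 − 1/172 = 0.005409.
Ccw = 184.88 mL/cmH2O.

185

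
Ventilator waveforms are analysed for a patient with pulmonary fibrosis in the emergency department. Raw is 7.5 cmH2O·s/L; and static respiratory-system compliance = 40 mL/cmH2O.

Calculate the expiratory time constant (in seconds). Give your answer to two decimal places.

τ = R × C = 7.5 × 40 mL/cmH2O = 7.5 × 0.040 L/cmH2O = 0.3 s.

0.30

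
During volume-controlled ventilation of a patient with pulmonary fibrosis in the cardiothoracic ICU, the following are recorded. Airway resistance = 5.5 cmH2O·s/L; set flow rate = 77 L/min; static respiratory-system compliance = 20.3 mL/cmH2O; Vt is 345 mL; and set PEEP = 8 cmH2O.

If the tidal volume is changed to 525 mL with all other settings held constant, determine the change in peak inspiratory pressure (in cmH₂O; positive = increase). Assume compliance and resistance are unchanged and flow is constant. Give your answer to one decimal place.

8.9

PIP = Vt/C + R·V̇ + PEEP (constant-flow equation of motion).
Only the elastic term changes: ΔPIP = ΔVt / C = (525 − 345) / 20.3 = 8.867 cmH2O.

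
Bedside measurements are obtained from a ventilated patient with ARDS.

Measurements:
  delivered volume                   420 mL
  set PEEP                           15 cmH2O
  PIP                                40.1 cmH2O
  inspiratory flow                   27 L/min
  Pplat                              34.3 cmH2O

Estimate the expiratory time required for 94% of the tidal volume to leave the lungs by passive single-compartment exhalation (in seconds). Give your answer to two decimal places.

Flow: 27 L/min ÷ 60 = 0.45 L/s.
R = (PIP − Pplat)/V̇ = (40.1 − 34.3) / 0.45 = 5.8/0.45 = 12.889 cmH2O·s/L.
C = Vt/(Pplat − PEEP) = 420.0 / (34.3 − 15) = 420.0/19.3 = 21.762 mL/cmH2O.
τ = R × C = 12.889 × 0.02176 L/cmH2O = 0.2805 s.
t = −τ·ln(1 − 0.94) = −0.2805·ln(0.06) = 0.7892 s.

0.79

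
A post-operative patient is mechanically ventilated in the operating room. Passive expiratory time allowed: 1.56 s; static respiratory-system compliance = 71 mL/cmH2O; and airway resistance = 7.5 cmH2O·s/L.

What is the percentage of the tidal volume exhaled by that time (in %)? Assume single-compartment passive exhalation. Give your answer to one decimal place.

τ = R × C = 7.5 × 71 mL/cmH2O = 7.5 × 0.071 L/cmH2O = 0.5325 s.
Passive exhalation: V(t)/V₀ = e^(−t/τ) = e^(−1.56/0.5325) = 0.05342.
Fraction exhaled = 1 − 0.05342 = 0.9466 → 94.66%.

94.7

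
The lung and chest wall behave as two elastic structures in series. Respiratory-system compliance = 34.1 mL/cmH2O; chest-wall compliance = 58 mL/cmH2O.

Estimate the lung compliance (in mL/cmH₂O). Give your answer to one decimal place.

1/CL = 1/Crs − 1/Ccw.
1/CL = 1/34.1 − 1/58 = 0.01208.
CL = 82.781 mL/cmH2O.

82.8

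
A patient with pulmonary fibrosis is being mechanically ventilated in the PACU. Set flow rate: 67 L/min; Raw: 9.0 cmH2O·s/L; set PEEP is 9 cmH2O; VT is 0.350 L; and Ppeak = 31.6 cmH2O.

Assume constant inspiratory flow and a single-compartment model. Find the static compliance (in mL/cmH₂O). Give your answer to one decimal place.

Flow: 67 L/min ÷ 60 = 1.1167 L/s.
Equation of motion (constant flow): PIP = Vt/C + R·V̇ + PEEP.
Vt/C = PIP − R·V̇ − PEEP = 31.6 − 9.0×1.1167 − 9 = 31.6 − 10.05 − 9 = 12.55 cmH2O.
C = Vt / 12.55 = 350 / 12.55 = 27.888 mL/cmH2O.

27.9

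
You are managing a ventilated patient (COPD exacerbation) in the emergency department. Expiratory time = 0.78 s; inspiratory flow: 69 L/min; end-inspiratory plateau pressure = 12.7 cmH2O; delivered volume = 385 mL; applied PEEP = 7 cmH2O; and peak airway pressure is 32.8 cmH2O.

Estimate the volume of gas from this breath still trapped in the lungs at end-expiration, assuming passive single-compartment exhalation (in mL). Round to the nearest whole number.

199

Flow: 69 L/min ÷ 60 = 1.15 L/s.
R = (PIP − Pplat)/V̇ = (32.8 − 12.7) / 1.15 = 20.1/1.15 = 17.478 cmH2O·s/L.
C = Vt/(Pplat − PEEP) = 385.0 / (12.7 − 7) = 385.0/5.7 = 67.544 mL/cmH2O.
τ = R × C = 17.478 × 0.06754 L/cmH2O = 1.18 s.
Fraction remaining = e^(−Te/τ) = e^(−0.78/1.18) = 0.5163.
Trapped volume = 385.0 × 0.5163 = 198.78 mL.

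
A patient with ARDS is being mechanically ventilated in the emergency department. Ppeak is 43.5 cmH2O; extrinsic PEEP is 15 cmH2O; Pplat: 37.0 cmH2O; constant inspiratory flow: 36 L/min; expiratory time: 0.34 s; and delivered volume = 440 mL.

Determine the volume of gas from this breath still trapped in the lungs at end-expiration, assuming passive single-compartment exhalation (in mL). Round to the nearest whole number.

92

Flow: 36 L/min ÷ 60 = 0.6 L/s.
R = (PIP − Pplat)/V̇ = (43.5 − 37.0) / 0.6 = 6.5/0.6 = 10.833 cmH2O·s/L.
C = Vt/(Pplat − PEEP) = 440.0 / (37.0 − 15) = 440.0/22.0 = 20.0 mL/cmH2O.
τ = R × C = 10.833 × 0.02 L/cmH2O = 0.2167 s.
Fraction remaining = e^(−Te/τ) = e^(−0.34/0.2167) = 0.2083.
Trapped volume = 440.0 × 0.2083 = 91.652 mL.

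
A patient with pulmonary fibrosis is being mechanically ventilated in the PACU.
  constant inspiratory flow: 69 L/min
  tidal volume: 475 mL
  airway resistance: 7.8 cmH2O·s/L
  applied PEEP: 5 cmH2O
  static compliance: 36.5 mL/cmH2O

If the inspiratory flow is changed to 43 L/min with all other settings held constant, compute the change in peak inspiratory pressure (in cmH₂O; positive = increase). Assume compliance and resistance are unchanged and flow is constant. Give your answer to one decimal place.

-3.4

Flow: 69 L/min ÷ 60 = 1.15 L/s.
New flow: 43 L/min ÷ 60 = 0.7167 L/s.
PIP = Vt/C + R·V̇ + PEEP (constant-flow equation of motion).
Only the resistive term changes: ΔPIP = R × ΔV̇ = 7.8 × (0.7167 − 1.15) = 7.8 × -0.4333 = -3.38 cmH2O.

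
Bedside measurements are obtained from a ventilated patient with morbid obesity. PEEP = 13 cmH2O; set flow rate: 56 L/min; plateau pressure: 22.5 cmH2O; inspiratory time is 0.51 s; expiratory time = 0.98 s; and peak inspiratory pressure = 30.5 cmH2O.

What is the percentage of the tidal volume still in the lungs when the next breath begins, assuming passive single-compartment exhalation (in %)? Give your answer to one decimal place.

Flow: 56 L/min ÷ 60 = 0.9333 L/s.
Vt = flow × Ti = 0.9333 L/s × 0.51 s × 1000 mL/L = 475.98 mL.
R = (PIP − Pplat)/V̇ = (30.5 − 22.5) / 0.9333 = 8.0/0.9333 = 8.572 cmH2O·s/L.
C = Vt/(Pplat − PEEP) = 475.98 / (22.5 − 13) = 475.98/9.5 = 50.103 mL/cmH2O.
τ = R × C = 8.572 × 0.0501 L/cmH2O = 0.4295 s.
Fraction remaining at end-expiration = e^(−Te/τ) = e^(−0.98/0.4295) = 0.1021 → 10.21%.

10.2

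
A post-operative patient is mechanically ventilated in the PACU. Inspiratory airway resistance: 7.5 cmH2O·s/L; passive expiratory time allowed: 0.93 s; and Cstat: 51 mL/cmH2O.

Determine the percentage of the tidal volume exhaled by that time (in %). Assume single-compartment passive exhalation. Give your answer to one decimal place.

91.2

τ = R × C = 7.5 × 51 mL/cmH2O = 7.5 × 0.051 L/cmH2O = 0.3825 s.
Passive exhalation: V(t)/V₀ = e^(−t/τ) = e^(−0.93/0.3825) = 0.08792.
Fraction exhaled = 1 − 0.08792 = 0.9121 → 91.21%.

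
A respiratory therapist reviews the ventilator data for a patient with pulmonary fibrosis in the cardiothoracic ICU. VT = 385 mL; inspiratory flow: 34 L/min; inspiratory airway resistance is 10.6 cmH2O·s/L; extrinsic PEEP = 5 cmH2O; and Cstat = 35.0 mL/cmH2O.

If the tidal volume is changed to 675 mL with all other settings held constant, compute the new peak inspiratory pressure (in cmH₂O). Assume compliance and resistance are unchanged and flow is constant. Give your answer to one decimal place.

30.3

Flow: 34 L/min ÷ 60 = 0.5667 L/s.
PIP = Vt/C + R·V̇ + PEEP (constant-flow equation of motion).
Only the elastic term changes: ΔPIP = ΔVt / C = (675 − 385) / 35.0 = 8.286 cmH2O.
Original PIP = 385/35.0 + 10.6×0.5667 + 5 = 22.007 cmH2O; new PIP = 22.007 + (8.286) = 30.293 cmH2O.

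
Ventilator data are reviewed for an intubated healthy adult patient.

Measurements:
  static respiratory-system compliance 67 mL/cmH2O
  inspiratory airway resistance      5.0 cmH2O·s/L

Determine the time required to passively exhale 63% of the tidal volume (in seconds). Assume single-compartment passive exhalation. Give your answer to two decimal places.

τ = R × C = 5.0 × 67 mL/cmH2O = 5.0 × 0.067 L/cmH2O = 0.335 s.
Exhaled fraction f = 1 − e^(−t/τ) → t = −τ·ln(1 − f) = −0.335·ln(0.37) = 0.3331 s.

0.33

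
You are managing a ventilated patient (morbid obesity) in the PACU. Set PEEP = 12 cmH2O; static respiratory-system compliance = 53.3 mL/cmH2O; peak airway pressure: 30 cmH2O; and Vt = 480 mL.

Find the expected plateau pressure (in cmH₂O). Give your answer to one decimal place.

21.0

Pplat = PEEP + Vt / Cstat = 12 + 480 / 53.3 = 12 + 9.006 = 21.006 cmH2O.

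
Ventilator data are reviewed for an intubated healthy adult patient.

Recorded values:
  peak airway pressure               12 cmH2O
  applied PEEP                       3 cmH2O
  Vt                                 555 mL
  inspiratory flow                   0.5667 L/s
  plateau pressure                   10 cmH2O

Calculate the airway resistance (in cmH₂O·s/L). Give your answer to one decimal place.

Raw = (PIP − Pplat) / flow = (12 − 10) / 0.5667 = 2.0 / 0.5667 = 3.529 cmH2O·s/L.

3.5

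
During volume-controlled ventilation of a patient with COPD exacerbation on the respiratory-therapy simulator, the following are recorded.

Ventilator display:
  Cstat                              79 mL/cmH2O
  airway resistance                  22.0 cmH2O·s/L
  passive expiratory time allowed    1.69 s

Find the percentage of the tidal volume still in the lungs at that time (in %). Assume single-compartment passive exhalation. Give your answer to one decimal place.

37.8

τ = R × C = 22.0 × 79 mL/cmH2O = 22.0 × 0.079 L/cmH2O = 1.738 s.
Passive exhalation: V(t)/V₀ = e^(−t/τ) = e^(−1.69/1.738) = 0.3782.
Fraction remaining = 0.3782 → 37.82%.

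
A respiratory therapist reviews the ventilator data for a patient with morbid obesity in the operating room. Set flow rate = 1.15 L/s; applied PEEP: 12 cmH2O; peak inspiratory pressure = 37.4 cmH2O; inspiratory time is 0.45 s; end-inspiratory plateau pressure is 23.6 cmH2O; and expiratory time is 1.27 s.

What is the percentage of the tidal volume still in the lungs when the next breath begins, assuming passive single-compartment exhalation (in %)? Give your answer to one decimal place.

Vt = flow × Ti = 1.15 L/s × 0.45 s × 1000 mL/L = 517.5 mL.
R = (PIP − Pplat)/V̇ = (37.4 − 23.6) / 1.15 = 13.8/1.15 = 12.0 cmH2O·s/L.
C = Vt/(Pplat − PEEP) = 517.5 / (23.6 − 12) = 517.5/11.6 = 44.612 mL/cmH2O.
τ = R × C = 12.0 × 0.04461 L/cmH2O = 0.5353 s.
Fraction remaining at end-expiration = e^(−Te/τ) = e^(−1.27/0.5353) = 0.09325 → 9.325%.

9.3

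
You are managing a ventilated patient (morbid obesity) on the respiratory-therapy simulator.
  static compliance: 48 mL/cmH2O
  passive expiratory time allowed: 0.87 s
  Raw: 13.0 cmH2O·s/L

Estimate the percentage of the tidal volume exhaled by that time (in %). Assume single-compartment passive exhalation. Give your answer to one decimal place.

τ = R × C = 13.0 × 48 mL/cmH2O = 13.0 × 0.048 L/cmH2O = 0.624 s.
Passive exhalation: V(t)/V₀ = e^(−t/τ) = e^(−0.87/0.624) = 0.248.
Fraction exhaled = 1 − 0.248 = 0.752 → 75.2%.

75.2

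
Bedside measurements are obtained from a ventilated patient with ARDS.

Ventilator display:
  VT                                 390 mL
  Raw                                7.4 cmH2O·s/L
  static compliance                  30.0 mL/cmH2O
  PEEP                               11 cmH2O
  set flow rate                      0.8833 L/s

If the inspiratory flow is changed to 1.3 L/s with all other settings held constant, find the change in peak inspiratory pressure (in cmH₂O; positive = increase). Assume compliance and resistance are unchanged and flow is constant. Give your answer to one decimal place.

PIP = Vt/C + R·V̇ + PEEP (constant-flow equation of motion).
Only the resistive term changes: ΔPIP = R × ΔV̇ = 7.4 × (1.3 − 0.8833) = 7.4 × 0.4167 = 3.084 cmH2O.

3.1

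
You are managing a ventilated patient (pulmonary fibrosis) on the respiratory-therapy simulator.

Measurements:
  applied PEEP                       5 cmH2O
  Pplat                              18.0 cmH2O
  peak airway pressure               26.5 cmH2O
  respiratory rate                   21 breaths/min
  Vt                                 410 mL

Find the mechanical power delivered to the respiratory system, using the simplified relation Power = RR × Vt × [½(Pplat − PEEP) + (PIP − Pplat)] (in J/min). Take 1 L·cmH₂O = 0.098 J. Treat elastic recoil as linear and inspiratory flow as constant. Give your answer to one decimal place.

12.7

Per-breath work = Vt × [½(Pplat−PEEP) + (PIP−Pplat)] = 0.410 × [0.5×13.0 + 8.5] = 0.410 × 15.0 = 6.15 L·cmH2O.
Power = 21 × 6.15 = 129.15 L·cmH2O/min.
× 0.098 J/(L·cmH2O) → 12.657 J/min.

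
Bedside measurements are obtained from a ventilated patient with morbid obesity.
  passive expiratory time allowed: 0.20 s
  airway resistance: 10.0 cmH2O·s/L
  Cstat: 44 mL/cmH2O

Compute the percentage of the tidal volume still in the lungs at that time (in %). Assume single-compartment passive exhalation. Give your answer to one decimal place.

τ = R × C = 10.0 × 44 mL/cmH2O = 10.0 × 0.044 L/cmH2O = 0.44 s.
Passive exhalation: V(t)/V₀ = e^(−t/τ) = e^(−0.20/0.44) = 0.6347.
Fraction remaining = 0.6347 → 63.47%.

63.5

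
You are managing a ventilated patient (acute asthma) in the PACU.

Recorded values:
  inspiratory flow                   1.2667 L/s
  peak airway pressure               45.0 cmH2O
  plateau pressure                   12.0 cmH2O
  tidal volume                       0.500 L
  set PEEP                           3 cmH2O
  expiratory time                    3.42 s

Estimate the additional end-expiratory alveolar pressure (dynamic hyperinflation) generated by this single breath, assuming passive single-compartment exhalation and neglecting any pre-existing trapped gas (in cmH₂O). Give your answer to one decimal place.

0.8

R = (PIP − Pplat)/V̇ = (45.0 − 12.0) / 1.2667 = 33.0/1.2667 = 26.052 cmH2O·s/L.
C = Vt/(Pplat − PEEP) = 500.0 / (12.0 − 3) = 500.0/9.0 = 55.556 mL/cmH2O.
τ = R × C = 26.052 × 0.05556 L/cmH2O = 1.447 s.
Fraction remaining = e^(−Te/τ) = e^(−3.42/1.447) = 0.09409; trapped volume = 500.0 × 0.09409 = 47.045 mL.
Additional alveolar pressure from trapping ≈ V_trapped / C = 47.045 / 55.556 = 0.8468 cmH2O.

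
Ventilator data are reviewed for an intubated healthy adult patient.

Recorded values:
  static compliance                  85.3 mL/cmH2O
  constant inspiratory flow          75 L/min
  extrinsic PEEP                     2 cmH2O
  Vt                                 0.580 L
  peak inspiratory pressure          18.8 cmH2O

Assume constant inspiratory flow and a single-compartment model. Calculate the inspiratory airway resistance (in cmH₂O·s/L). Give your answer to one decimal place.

Flow: 75 L/min ÷ 60 = 1.25 L/s.
Equation of motion (constant flow): PIP = Vt/C + R·V̇ + PEEP.
R·V̇ = PIP − Vt/C − PEEP = 18.8 − 580/85.3 − 2 = 18.8 − 6.8 − 2 = 10.0 cmH2O.
R = 10.0 / 1.25 = 8.0 cmH2O·s/L.

8.0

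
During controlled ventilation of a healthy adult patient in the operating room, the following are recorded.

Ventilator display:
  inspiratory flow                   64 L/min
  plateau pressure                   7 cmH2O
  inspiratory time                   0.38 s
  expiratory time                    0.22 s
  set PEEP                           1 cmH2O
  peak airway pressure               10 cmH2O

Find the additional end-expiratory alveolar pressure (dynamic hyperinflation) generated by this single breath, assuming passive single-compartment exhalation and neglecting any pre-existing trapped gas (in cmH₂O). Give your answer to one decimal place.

1.9

Flow: 64 L/min ÷ 60 = 1.0667 L/s.
Vt = flow × Ti = 1.0667 L/s × 0.38 s × 1000 mL/L = 405.35 mL.
R = (PIP − Pplat)/V̇ = (10 − 7) / 1.0667 = 3.0/1.0667 = 2.812 cmH2O·s/L.
C = Vt/(Pplat − PEEP) = 405.35 / (7 − 1) = 405.35/6.0 = 67.558 mL/cmH2O.
τ = R × C = 2.812 × 0.06756 L/cmH2O = 0.19 s.
Fraction remaining = e^(−Te/τ) = e^(−0.22/0.19) = 0.3141; trapped volume = 405.35 × 0.3141 = 127.32 mL.
Additional alveolar pressure from trapping ≈ V_trapped / C = 127.32 / 67.558 = 1.885 cmH2O.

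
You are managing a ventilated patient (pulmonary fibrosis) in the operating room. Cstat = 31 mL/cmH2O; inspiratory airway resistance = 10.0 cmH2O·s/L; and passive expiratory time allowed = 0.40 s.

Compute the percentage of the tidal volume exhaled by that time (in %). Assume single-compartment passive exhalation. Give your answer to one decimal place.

τ = R × C = 10.0 × 31 mL/cmH2O = 10.0 × 0.031 L/cmH2O = 0.31 s.
Passive exhalation: V(t)/V₀ = e^(−t/τ) = e^(−0.40/0.31) = 0.2752.
Fraction exhaled = 1 − 0.2752 = 0.7248 → 72.48%.

72.5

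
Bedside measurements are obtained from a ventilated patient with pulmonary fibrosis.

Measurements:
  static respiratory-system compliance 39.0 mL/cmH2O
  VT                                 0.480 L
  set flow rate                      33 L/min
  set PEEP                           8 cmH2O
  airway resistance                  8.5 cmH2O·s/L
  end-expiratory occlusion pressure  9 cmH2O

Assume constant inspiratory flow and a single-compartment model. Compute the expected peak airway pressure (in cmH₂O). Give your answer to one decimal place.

26.0

Flow: 33 L/min ÷ 60 = 0.55 L/s.
Total PEEP = 9 cmH2O (set 8 + intrinsic 1); this is the baseline alveolar pressure.
Equation of motion (constant flow): PIP = Vt/C + R·V̇ + PEEP.
PIP = 480/39.0 + 8.5×0.55 + 9 = 12.308 + 4.675 + 9 = 25.983 cmH2O.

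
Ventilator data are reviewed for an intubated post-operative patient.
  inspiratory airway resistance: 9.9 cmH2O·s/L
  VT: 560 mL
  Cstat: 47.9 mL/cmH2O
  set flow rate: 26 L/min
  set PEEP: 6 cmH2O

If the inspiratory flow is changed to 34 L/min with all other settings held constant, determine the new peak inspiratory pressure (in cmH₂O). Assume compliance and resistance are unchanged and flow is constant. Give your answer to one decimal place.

23.3

Flow: 26 L/min ÷ 60 = 0.4333 L/s.
New flow: 34 L/min ÷ 60 = 0.5667 L/s.
PIP = Vt/C + R·V̇ + PEEP (constant-flow equation of motion).
Only the resistive term changes: ΔPIP = R × ΔV̇ = 9.9 × (0.5667 − 0.4333) = 9.9 × 0.1334 = 1.321 cmH2O.
Original PIP = 560/47.9 + 9.9×0.4333 + 6 = 21.981 cmH2O; new PIP = 21.981 + (1.321) = 23.302 cmH2O.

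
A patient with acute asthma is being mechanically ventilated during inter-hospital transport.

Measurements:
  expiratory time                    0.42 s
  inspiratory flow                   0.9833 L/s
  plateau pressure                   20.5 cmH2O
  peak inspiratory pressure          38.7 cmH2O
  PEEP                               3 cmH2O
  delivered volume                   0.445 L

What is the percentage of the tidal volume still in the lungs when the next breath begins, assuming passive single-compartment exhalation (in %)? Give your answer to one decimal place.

R = (PIP − Pplat)/V̇ = (38.7 − 20.5) / 0.9833 = 18.2/0.9833 = 18.509 cmH2O·s/L.
C = Vt/(Pplat − PEEP) = 445.0 / (20.5 − 3) = 445.0/17.5 = 25.429 mL/cmH2O.
τ = R × C = 18.509 × 0.02543 L/cmH2O = 0.4707 s.
Fraction remaining at end-expiration = e^(−Te/τ) = e^(−0.42/0.4707) = 0.4097 → 40.97%.

41.0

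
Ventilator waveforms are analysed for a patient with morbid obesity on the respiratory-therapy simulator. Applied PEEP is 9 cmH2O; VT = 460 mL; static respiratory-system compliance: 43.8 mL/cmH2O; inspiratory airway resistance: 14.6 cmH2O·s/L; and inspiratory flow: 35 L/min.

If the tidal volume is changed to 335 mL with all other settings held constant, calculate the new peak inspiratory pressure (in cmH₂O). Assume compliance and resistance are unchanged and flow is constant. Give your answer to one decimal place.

25.2

Flow: 35 L/min ÷ 60 = 0.5833 L/s.
PIP = Vt/C + R·V̇ + PEEP (constant-flow equation of motion).
Only the elastic term changes: ΔPIP = ΔVt / C = (335 − 460) / 43.8 = -2.854 cmH2O.
Original PIP = 460/43.8 + 14.6×0.5833 + 9 = 28.018 cmH2O; new PIP = 28.018 + (-2.854) = 25.164 cmH2O.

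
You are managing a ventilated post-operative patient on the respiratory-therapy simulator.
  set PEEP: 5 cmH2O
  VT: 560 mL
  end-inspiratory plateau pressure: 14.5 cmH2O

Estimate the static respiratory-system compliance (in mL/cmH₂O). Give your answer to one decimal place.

58.9

Cstat = Vt / (Pplat − PEEP) = 560 / (14.5 − 5) = 560 / 9.5 = 58.947 mL/cmH2O.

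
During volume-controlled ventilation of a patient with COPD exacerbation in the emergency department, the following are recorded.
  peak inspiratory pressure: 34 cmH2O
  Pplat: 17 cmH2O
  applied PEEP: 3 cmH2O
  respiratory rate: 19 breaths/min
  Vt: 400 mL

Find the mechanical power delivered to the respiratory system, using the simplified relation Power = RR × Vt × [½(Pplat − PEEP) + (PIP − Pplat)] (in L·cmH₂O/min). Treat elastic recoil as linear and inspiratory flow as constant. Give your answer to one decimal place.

Per-breath work = Vt × [½(Pplat−PEEP) + (PIP−Pplat)] = 0.400 × [0.5×14.0 + 17.0] = 0.400 × 24.0 = 9.6 L·cmH2O.
Power = 19 × 9.6 = 182.4 L·cmH2O/min.

182.4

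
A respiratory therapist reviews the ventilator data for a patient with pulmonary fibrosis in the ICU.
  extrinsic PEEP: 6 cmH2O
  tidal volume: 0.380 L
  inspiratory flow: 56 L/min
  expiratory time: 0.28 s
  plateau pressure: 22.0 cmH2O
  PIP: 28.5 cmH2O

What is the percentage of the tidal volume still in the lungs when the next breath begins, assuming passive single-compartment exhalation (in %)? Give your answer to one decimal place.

Flow: 56 L/min ÷ 60 = 0.9333 L/s.
R = (PIP − Pplat)/V̇ = (28.5 − 22.0) / 0.9333 = 6.5/0.9333 = 6.965 cmH2O·s/L.
C = Vt/(Pplat − PEEP) = 380.0 / (22.0 − 6) = 380.0/16.0 = 23.75 mL/cmH2O.
τ = R × C = 6.965 × 0.02375 L/cmH2O = 0.1654 s.
Fraction remaining at end-expiration = e^(−Te/τ) = e^(−0.28/0.1654) = 0.184 → 18.4%.

18.4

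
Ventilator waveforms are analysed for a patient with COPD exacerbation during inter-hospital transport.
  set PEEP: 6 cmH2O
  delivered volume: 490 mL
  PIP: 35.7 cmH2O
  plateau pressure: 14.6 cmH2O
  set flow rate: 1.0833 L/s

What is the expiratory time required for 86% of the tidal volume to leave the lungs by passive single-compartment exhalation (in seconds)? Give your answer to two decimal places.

2.18

R = (PIP − Pplat)/V̇ = (35.7 − 14.6) / 1.0833 = 21.1/1.0833 = 19.478 cmH2O·s/L.
C = Vt/(Pplat − PEEP) = 490.0 / (14.6 − 6) = 490.0/8.6 = 56.977 mL/cmH2O.
τ = R × C = 19.478 × 0.05698 L/cmH2O = 1.11 s.
t = −τ·ln(1 − 0.86) = −1.11·ln(0.14) = 2.182 s.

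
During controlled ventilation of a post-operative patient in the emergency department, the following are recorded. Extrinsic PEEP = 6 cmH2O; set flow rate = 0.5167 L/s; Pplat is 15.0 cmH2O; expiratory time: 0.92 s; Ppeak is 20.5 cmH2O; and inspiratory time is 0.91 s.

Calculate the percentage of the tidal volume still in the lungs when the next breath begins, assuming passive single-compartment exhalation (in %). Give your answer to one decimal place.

Vt = flow × Ti = 0.5167 L/s × 0.91 s × 1000 mL/L = 470.2 mL.
R = (PIP − Pplat)/V̇ = (20.5 − 15.0) / 0.5167 = 5.5/0.5167 = 10.644 cmH2O·s/L.
C = Vt/(Pplat − PEEP) = 470.2 / (15.0 − 6) = 470.2/9.0 = 52.244 mL/cmH2O.
τ = R × C = 10.644 × 0.05224 L/cmH2O = 0.556 s.
Fraction remaining at end-expiration = e^(−Te/τ) = e^(−0.92/0.556) = 0.1912 → 19.12%.

19.1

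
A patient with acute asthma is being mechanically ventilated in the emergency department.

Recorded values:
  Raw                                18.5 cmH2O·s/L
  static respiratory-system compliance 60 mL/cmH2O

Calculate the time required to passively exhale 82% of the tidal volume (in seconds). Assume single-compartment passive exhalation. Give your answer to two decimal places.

1.90

τ = R × C = 18.5 × 60 mL/cmH2O = 18.5 × 0.060 L/cmH2O = 1.11 s.
Exhaled fraction f = 1 − e^(−t/τ) → t = −τ·ln(1 − f) = −1.11·ln(0.18) = 1.903 s.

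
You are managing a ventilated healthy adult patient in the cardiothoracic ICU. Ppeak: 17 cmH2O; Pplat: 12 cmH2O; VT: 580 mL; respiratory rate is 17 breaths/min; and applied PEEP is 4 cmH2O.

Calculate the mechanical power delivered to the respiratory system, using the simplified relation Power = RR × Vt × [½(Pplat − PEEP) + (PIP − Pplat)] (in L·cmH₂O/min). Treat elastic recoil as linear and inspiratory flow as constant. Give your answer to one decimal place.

88.7

Per-breath work = Vt × [½(Pplat−PEEP) + (PIP−Pplat)] = 0.580 × [0.5×8.0 + 5.0] = 0.580 × 9.0 = 5.22 L·cmH2O.
Power = 17 × 5.22 = 88.74 L·cmH2O/min.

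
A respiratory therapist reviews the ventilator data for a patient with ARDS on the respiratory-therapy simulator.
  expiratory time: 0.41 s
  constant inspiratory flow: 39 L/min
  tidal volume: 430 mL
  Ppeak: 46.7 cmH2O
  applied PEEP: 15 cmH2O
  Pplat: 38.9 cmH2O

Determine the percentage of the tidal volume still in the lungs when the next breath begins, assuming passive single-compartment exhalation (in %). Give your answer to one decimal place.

15.0

Flow: 39 L/min ÷ 60 = 0.65 L/s.
R = (PIP − Pplat)/V̇ = (46.7 − 38.9) / 0.65 = 7.8/0.65 = 12.0 cmH2O·s/L.
C = Vt/(Pplat − PEEP) = 430.0 / (38.9 − 15) = 430.0/23.9 = 17.992 mL/cmH2O.
τ = R × C = 12.0 × 0.01799 L/cmH2O = 0.2159 s.
Fraction remaining at end-expiration = e^(−Te/τ) = e^(−0.41/0.2159) = 0.1497 → 14.97%.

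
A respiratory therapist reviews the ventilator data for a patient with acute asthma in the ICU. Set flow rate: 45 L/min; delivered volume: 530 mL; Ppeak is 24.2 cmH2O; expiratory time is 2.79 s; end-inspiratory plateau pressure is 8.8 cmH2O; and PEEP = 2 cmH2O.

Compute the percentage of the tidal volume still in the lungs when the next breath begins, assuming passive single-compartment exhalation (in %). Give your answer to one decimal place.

17.5

Flow: 45 L/min ÷ 60 = 0.75 L/s.
R = (PIP − Pplat)/V̇ = (24.2 − 8.8) / 0.75 = 15.4/0.75 = 20.533 cmH2O·s/L.
C = Vt/(Pplat − PEEP) = 530.0 / (8.8 − 2) = 530.0/6.8 = 77.941 mL/cmH2O.
τ = R × C = 20.533 × 0.07794 L/cmH2O = 1.6 s.
Fraction remaining at end-expiration = e^(−Te/τ) = e^(−2.79/1.6) = 0.1749 → 17.49%.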